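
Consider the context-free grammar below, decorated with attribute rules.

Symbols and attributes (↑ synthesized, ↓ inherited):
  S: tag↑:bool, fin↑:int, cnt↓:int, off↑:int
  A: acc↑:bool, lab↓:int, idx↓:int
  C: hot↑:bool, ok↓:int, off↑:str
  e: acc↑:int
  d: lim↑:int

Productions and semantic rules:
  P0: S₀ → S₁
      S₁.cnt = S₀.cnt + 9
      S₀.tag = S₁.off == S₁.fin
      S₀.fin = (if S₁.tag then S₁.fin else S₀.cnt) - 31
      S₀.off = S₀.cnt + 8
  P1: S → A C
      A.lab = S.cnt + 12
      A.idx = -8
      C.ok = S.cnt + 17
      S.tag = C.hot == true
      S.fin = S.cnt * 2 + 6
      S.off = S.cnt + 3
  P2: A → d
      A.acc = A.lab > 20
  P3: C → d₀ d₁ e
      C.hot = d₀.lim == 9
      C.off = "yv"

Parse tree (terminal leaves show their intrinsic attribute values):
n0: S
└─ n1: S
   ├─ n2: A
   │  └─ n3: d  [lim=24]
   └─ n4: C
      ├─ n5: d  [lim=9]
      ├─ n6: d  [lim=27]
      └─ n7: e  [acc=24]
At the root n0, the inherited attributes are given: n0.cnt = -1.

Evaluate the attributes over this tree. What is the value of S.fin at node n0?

-9

1. n0.cnt = -1  [given at root]
2. n1.cnt = 8  [S₀.cnt + 9]
3. n2.lab = 20  [S.cnt + 12]
4. n2.idx = -8  [-8]
5. n3.lim = 24  [terminal]
6. n2.acc = false  [A.lab > 20]
7. n4.ok = 25  [S.cnt + 17]
8. n5.lim = 9  [terminal]
9. n6.lim = 27  [terminal]
10. n7.acc = 24  [terminal]
11. n4.hot = true  [d₀.lim == 9]
12. n4.off = "yv"  ["yv"]
13. n1.tag = true  [C.hot == true]
14. n1.fin = 22  [S.cnt * 2 + 6]
15. n1.off = 11  [S.cnt + 3]
16. n0.tag = false  [S₁.off == S₁.fin]
17. n0.fin = -9  [(if S₁.tag then S₁.fin else S₀.cnt) - 31]
18. n0.off = 7  [S₀.cnt + 8]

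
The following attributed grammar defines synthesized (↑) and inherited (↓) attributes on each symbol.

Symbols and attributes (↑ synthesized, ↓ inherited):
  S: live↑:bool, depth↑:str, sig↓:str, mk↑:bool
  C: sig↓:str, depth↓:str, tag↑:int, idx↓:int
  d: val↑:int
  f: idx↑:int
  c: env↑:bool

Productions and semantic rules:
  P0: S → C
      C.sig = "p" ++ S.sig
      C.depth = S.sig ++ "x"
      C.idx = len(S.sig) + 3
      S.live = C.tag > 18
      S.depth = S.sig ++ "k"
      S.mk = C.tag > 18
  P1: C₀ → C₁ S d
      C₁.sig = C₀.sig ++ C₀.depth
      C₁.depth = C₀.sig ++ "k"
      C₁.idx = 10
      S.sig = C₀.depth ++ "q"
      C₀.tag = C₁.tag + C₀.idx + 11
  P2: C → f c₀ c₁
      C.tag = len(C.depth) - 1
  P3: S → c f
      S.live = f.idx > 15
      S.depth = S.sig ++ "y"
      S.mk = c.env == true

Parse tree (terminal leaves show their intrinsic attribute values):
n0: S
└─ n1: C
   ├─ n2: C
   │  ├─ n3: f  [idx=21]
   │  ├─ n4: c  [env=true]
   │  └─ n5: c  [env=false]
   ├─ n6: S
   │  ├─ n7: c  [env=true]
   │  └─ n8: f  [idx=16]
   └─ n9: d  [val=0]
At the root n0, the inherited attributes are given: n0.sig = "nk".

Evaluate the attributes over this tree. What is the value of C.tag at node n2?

3

1. n0.sig = "nk"  [given at root]
2. n1.sig = "pnk"  ["p" ++ S.sig]
3. n1.depth = "nkx"  [S.sig ++ "x"]
4. n1.idx = 5  [len(S.sig) + 3]
5. n2.sig = "pnknkx"  [C₀.sig ++ C₀.depth]
6. n2.depth = "pnkk"  [C₀.sig ++ "k"]
7. n2.idx = 10  [10]
8. n3.idx = 21  [terminal]
9. n4.env = true  [terminal]
10. n5.env = false  [terminal]
11. n2.tag = 3  [len(C.depth) - 1]
12. n6.sig = "nkxq"  [C₀.depth ++ "q"]
13. n7.env = true  [terminal]
14. n8.idx = 16  [terminal]
15. n6.live = true  [f.idx > 15]
16. n6.depth = "nkxqy"  [S.sig ++ "y"]
17. n6.mk = true  [c.env == true]
18. n9.val = 0  [terminal]
19. n1.tag = 19  [C₁.tag + C₀.idx + 11]
20. n0.live = true  [C.tag > 18]
21. n0.depth = "nkk"  [S.sig ++ "k"]
22. n0.mk = true  [C.tag > 18]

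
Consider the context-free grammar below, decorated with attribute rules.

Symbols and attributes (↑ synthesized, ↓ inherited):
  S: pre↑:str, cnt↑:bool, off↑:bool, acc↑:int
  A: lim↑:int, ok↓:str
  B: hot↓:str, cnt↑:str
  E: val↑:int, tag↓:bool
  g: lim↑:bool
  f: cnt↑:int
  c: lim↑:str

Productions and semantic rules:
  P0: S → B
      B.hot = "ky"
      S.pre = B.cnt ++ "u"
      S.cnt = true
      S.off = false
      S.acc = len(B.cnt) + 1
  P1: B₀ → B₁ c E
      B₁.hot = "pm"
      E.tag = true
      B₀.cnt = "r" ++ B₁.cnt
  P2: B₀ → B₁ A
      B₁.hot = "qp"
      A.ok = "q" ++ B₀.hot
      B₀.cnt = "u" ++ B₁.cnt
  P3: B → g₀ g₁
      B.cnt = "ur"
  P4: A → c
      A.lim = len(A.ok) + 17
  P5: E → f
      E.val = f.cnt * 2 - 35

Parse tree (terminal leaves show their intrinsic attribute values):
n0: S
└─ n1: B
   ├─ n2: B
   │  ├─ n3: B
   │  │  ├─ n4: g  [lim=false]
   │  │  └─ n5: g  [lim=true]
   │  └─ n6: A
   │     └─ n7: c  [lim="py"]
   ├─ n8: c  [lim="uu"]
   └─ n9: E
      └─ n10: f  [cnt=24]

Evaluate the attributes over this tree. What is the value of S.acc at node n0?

5

1. n1.hot = "ky"  ["ky"]
2. n2.hot = "pm"  ["pm"]
3. n3.hot = "qp"  ["qp"]
4. n4.lim = false  [terminal]
5. n5.lim = true  [terminal]
6. n3.cnt = "ur"  ["ur"]
7. n6.ok = "qpm"  ["q" ++ B₀.hot]
8. n7.lim = "py"  [terminal]
9. n6.lim = 20  [len(A.ok) + 17]
10. n2.cnt = "uur"  ["u" ++ B₁.cnt]
11. n8.lim = "uu"  [terminal]
12. n9.tag = true  [true]
13. n10.cnt = 24  [terminal]
14. n9.val = 13  [f.cnt * 2 - 35]
15. n1.cnt = "ruur"  ["r" ++ B₁.cnt]
16. n0.pre = "ruuru"  [B.cnt ++ "u"]
17. n0.cnt = true  [true]
18. n0.off = false  [false]
19. n0.acc = 5  [len(B.cnt) + 1]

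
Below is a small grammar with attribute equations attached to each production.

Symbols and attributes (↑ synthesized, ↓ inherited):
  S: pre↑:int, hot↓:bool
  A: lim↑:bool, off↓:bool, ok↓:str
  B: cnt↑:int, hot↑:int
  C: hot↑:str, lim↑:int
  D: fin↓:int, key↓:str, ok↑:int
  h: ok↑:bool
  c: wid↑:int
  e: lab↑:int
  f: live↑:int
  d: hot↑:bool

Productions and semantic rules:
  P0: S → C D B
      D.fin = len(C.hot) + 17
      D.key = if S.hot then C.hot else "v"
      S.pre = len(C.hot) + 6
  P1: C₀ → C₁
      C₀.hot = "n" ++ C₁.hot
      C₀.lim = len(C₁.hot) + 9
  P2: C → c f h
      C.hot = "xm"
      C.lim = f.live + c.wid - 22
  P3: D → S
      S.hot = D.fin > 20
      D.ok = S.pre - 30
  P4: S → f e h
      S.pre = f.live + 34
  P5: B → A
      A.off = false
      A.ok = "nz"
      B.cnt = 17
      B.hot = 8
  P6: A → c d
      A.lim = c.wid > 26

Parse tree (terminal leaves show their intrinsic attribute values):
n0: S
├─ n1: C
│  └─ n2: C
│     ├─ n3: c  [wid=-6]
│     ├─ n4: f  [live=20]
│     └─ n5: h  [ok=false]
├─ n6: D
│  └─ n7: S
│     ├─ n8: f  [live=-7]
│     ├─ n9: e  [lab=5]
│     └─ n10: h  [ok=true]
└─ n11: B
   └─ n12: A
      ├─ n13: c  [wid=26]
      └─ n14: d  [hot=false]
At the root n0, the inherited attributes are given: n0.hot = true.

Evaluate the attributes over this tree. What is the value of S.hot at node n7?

1. n0.hot = true  [given at root]
2. n3.wid = -6  [terminal]
3. n4.live = 20  [terminal]
4. n5.ok = false  [terminal]
5. n2.hot = "xm"  ["xm"]
6. n2.lim = -8  [f.live + c.wid - 22]
7. n1.hot = "nxm"  ["n" ++ C₁.hot]
8. n1.lim = 11  [len(C₁.hot) + 9]
9. n6.fin = 20  [len(C.hot) + 17]
10. n6.key = "nxm"  [if S.hot then C.hot else "v"]
11. n7.hot = false  [D.fin > 20]
12. n8.live = -7  [terminal]
13. n9.lab = 5  [terminal]
14. n10.ok = true  [terminal]
15. n7.pre = 27  [f.live + 34]
16. n6.ok = -3  [S.pre - 30]
17. n12.off = false  [false]
18. n12.ok = "nz"  ["nz"]
19. n13.wid = 26  [terminal]
20. n14.hot = false  [terminal]
21. n12.lim = false  [c.wid > 26]
22. n11.cnt = 17  [17]
23. n11.hot = 8  [8]
24. n0.pre = 9  [len(C.hot) + 6]

false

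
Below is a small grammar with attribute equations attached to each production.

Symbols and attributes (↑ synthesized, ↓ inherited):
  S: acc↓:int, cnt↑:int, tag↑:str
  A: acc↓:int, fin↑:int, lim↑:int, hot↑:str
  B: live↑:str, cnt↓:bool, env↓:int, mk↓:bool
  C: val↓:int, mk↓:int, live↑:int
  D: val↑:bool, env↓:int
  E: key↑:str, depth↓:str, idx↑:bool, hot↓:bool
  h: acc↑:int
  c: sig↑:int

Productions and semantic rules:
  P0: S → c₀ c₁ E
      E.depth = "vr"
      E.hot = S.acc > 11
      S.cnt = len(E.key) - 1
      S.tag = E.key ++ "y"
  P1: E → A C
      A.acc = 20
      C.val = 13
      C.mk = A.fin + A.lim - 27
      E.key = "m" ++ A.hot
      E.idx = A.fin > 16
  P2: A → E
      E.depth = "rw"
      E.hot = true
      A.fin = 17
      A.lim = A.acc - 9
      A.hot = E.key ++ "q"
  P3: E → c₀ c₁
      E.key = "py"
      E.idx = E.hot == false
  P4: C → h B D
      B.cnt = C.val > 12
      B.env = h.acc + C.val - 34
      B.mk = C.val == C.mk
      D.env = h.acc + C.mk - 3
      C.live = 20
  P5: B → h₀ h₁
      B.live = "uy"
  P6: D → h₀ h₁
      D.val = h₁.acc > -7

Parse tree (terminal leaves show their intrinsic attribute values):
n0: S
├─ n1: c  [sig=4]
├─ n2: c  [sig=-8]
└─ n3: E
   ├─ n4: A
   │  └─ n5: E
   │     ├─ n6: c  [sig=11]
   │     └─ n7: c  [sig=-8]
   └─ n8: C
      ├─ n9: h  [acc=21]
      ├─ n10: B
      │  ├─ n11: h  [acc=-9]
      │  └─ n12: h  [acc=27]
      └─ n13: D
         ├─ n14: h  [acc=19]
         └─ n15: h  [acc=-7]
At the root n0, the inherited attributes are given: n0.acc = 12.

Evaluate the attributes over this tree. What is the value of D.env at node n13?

19

1. n0.acc = 12  [given at root]
2. n1.sig = 4  [terminal]
3. n2.sig = -8  [terminal]
4. n3.depth = "vr"  ["vr"]
5. n3.hot = true  [S.acc > 11]
6. n4.acc = 20  [20]
7. n5.depth = "rw"  ["rw"]
8. n5.hot = true  [true]
9. n6.sig = 11  [terminal]
10. n7.sig = -8  [terminal]
11. n5.key = "py"  ["py"]
12. n5.idx = false  [E.hot == false]
13. n4.fin = 17  [17]
14. n4.lim = 11  [A.acc - 9]
15. n4.hot = "pyq"  [E.key ++ "q"]
16. n8.val = 13  [13]
17. n8.mk = 1  [A.fin + A.lim - 27]
18. n9.acc = 21  [terminal]
19. n10.cnt = true  [C.val > 12]
20. n10.env = 0  [h.acc + C.val - 34]
21. n10.mk = false  [C.val == C.mk]
22. n11.acc = -9  [terminal]
23. n12.acc = 27  [terminal]
24. n10.live = "uy"  ["uy"]
25. n13.env = 19  [h.acc + C.mk - 3]
26. n14.acc = 19  [terminal]
27. n15.acc = -7  [terminal]
28. n13.val = false  [h₁.acc > -7]
29. n8.live = 20  [20]
30. n3.key = "mpyq"  ["m" ++ A.hot]
31. n3.idx = true  [A.fin > 16]
32. n0.cnt = 3  [len(E.key) - 1]
33. n0.tag = "mpyqy"  [E.key ++ "y"]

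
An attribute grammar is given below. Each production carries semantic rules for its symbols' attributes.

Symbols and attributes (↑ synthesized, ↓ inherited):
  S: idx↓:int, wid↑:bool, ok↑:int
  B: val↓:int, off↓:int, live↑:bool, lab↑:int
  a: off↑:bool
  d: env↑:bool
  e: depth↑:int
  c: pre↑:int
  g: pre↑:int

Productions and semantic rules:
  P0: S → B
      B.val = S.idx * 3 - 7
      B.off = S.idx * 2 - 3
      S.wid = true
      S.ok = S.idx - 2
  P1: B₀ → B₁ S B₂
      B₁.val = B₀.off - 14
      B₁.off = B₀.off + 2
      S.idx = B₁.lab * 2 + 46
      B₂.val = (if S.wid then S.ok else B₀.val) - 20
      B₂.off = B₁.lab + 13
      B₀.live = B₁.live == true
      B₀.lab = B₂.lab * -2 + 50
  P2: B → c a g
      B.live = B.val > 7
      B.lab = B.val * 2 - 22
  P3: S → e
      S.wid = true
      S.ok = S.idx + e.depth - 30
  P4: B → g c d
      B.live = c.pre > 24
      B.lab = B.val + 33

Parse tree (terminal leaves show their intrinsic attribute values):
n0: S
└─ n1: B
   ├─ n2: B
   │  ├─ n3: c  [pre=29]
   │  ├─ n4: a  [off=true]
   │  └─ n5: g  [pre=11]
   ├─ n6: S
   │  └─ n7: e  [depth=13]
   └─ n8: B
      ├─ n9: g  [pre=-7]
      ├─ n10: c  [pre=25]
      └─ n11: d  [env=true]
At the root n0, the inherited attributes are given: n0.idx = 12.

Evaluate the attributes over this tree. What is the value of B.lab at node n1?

1. n0.idx = 12  [given at root]
2. n1.val = 29  [S.idx * 3 - 7]
3. n1.off = 21  [S.idx * 2 - 3]
4. n2.val = 7  [B₀.off - 14]
5. n2.off = 23  [B₀.off + 2]
6. n3.pre = 29  [terminal]
7. n4.off = true  [terminal]
8. n5.pre = 11  [terminal]
9. n2.live = false  [B.val > 7]
10. n2.lab = -8  [B.val * 2 - 22]
11. n6.idx = 30  [B₁.lab * 2 + 46]
12. n7.depth = 13  [terminal]
13. n6.wid = true  [true]
14. n6.ok = 13  [S.idx + e.depth - 30]
15. n8.val = -7  [(if S.wid then S.ok else B₀.val) - 20]
16. n8.off = 5  [B₁.lab + 13]
17. n9.pre = -7  [terminal]
18. n10.pre = 25  [terminal]
19. n11.env = true  [terminal]
20. n8.live = true  [c.pre > 24]
21. n8.lab = 26  [B.val + 33]
22. n1.live = false  [B₁.live == true]
23. n1.lab = -2  [B₂.lab * -2 + 50]
24. n0.wid = true  [true]
25. n0.ok = 10  [S.idx - 2]

-2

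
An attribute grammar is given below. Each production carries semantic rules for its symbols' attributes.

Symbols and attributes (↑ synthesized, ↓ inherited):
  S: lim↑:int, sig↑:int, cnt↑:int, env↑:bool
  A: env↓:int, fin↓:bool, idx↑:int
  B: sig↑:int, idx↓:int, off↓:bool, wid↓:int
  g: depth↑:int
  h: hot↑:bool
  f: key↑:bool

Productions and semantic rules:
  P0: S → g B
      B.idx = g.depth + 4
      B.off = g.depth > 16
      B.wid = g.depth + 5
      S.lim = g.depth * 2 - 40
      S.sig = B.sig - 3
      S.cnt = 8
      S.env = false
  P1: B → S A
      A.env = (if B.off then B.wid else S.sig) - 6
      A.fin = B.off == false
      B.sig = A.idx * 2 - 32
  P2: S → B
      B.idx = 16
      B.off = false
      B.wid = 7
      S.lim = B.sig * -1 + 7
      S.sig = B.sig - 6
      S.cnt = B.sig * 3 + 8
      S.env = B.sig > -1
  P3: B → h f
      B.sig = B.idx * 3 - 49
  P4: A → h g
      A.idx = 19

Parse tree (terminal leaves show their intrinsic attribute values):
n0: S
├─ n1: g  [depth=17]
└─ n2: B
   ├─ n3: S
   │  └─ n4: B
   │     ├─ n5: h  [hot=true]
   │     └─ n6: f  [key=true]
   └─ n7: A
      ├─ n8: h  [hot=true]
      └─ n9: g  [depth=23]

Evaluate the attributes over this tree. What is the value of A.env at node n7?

16

1. n1.depth = 17  [terminal]
2. n2.idx = 21  [g.depth + 4]
3. n2.off = true  [g.depth > 16]
4. n2.wid = 22  [g.depth + 5]
5. n4.idx = 16  [16]
6. n4.off = false  [false]
7. n4.wid = 7  [7]
8. n5.hot = true  [terminal]
9. n6.key = true  [terminal]
10. n4.sig = -1  [B.idx * 3 - 49]
11. n3.lim = 8  [B.sig * -1 + 7]
12. n3.sig = -7  [B.sig - 6]
13. n3.cnt = 5  [B.sig * 3 + 8]
14. n3.env = false  [B.sig > -1]
15. n7.env = 16  [(if B.off then B.wid else S.sig) - 6]
16. n7.fin = false  [B.off == false]
17. n8.hot = true  [terminal]
18. n9.depth = 23  [terminal]
19. n7.idx = 19  [19]
20. n2.sig = 6  [A.idx * 2 - 32]
21. n0.lim = -6  [g.depth * 2 - 40]
22. n0.sig = 3  [B.sig - 3]
23. n0.cnt = 8  [8]
24. n0.env = false  [false]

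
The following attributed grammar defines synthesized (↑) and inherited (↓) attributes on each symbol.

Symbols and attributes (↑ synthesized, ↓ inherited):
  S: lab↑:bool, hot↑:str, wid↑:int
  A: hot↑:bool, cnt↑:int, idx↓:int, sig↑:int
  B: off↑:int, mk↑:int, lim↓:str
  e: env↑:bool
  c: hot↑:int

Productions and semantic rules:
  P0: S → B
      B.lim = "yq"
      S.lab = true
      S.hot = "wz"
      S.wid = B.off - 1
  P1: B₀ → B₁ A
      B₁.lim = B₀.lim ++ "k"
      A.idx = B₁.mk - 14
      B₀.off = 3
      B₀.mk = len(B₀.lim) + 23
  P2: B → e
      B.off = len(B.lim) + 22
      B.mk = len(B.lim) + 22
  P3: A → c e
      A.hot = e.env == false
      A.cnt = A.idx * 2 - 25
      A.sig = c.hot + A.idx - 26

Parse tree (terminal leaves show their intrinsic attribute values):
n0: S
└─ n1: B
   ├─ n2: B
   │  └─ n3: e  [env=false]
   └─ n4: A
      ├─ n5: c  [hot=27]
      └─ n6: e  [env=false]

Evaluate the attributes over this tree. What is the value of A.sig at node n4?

12

1. n1.lim = "yq"  ["yq"]
2. n2.lim = "yqk"  [B₀.lim ++ "k"]
3. n3.env = false  [terminal]
4. n2.off = 25  [len(B.lim) + 22]
5. n2.mk = 25  [len(B.lim) + 22]
6. n4.idx = 11  [B₁.mk - 14]
7. n5.hot = 27  [terminal]
8. n6.env = false  [terminal]
9. n4.hot = true  [e.env == false]
10. n4.cnt = -3  [A.idx * 2 - 25]
11. n4.sig = 12  [c.hot + A.idx - 26]
12. n1.off = 3  [3]
13. n1.mk = 25  [len(B₀.lim) + 23]
14. n0.lab = true  [true]
15. n0.hot = "wz"  ["wz"]
16. n0.wid = 2  [B.off - 1]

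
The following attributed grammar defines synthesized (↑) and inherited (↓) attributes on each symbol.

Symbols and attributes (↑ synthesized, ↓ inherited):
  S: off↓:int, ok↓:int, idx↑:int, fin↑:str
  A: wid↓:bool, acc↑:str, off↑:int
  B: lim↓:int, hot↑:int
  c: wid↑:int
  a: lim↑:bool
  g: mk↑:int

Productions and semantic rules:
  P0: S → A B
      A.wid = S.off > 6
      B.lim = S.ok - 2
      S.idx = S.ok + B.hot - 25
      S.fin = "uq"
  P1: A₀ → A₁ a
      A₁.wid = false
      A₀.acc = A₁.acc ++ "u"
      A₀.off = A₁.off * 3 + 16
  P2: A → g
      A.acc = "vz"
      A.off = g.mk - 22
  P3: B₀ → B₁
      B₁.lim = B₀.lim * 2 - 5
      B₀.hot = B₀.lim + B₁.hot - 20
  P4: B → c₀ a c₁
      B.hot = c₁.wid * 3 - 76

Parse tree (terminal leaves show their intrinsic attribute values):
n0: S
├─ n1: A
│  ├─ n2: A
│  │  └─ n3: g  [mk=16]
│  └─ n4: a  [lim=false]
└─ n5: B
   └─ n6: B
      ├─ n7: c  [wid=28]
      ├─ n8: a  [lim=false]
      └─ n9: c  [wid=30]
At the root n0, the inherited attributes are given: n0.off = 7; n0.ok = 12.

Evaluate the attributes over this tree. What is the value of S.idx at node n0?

-9

1. n0.off = 7  [given at root]
2. n0.ok = 12  [given at root]
3. n1.wid = true  [S.off > 6]
4. n2.wid = false  [false]
5. n3.mk = 16  [terminal]
6. n2.acc = "vz"  ["vz"]
7. n2.off = -6  [g.mk - 22]
8. n4.lim = false  [terminal]
9. n1.acc = "vzu"  [A₁.acc ++ "u"]
10. n1.off = -2  [A₁.off * 3 + 16]
11. n5.lim = 10  [S.ok - 2]
12. n6.lim = 15  [B₀.lim * 2 - 5]
13. n7.wid = 28  [terminal]
14. n8.lim = false  [terminal]
15. n9.wid = 30  [terminal]
16. n6.hot = 14  [c₁.wid * 3 - 76]
17. n5.hot = 4  [B₀.lim + B₁.hot - 20]
18. n0.idx = -9  [S.ok + B.hot - 25]
19. n0.fin = "uq"  ["uq"]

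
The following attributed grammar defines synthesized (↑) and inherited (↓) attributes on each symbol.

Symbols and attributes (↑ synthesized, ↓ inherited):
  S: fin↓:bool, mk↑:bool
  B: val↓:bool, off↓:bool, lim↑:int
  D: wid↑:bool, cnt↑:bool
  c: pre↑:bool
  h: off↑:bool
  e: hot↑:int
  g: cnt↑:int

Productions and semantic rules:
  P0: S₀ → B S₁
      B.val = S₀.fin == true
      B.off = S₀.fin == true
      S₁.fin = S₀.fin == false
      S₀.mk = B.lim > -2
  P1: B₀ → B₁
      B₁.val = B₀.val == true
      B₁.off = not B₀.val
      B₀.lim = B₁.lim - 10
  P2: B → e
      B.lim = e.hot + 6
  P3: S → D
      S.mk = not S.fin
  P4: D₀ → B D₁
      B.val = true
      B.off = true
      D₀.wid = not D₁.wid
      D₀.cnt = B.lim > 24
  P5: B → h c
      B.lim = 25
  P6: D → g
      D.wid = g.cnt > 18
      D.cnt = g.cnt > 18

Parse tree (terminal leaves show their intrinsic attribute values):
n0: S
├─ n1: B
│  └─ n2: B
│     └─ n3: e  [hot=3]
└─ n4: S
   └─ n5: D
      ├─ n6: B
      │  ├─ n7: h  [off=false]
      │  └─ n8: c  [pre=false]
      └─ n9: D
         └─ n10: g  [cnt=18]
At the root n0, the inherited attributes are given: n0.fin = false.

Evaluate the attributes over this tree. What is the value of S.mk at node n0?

true

1. n0.fin = false  [given at root]
2. n1.val = false  [S₀.fin == true]
3. n1.off = false  [S₀.fin == true]
4. n2.val = false  [B₀.val == true]
5. n2.off = true  [not B₀.val]
6. n3.hot = 3  [terminal]
7. n2.lim = 9  [e.hot + 6]
8. n1.lim = -1  [B₁.lim - 10]
9. n4.fin = true  [S₀.fin == false]
10. n6.val = true  [true]
11. n6.off = true  [true]
12. n7.off = false  [terminal]
13. n8.pre = false  [terminal]
14. n6.lim = 25  [25]
15. n10.cnt = 18  [terminal]
16. n9.wid = false  [g.cnt > 18]
17. n9.cnt = false  [g.cnt > 18]
18. n5.wid = true  [not D₁.wid]
19. n5.cnt = true  [B.lim > 24]
20. n4.mk = false  [not S.fin]
21. n0.mk = true  [B.lim > -2]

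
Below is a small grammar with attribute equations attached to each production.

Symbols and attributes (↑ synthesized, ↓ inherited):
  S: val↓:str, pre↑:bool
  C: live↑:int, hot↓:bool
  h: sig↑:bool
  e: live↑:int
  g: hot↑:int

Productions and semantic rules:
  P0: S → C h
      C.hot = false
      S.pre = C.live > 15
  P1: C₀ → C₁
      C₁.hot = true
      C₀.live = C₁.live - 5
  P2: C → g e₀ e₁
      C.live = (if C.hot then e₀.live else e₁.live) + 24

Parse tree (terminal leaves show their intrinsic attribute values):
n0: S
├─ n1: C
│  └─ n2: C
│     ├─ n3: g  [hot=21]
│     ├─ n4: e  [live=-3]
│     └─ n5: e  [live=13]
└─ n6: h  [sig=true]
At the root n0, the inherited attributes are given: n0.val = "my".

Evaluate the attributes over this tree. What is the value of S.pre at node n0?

true

1. n0.val = "my"  [given at root]
2. n1.hot = false  [false]
3. n2.hot = true  [true]
4. n3.hot = 21  [terminal]
5. n4.live = -3  [terminal]
6. n5.live = 13  [terminal]
7. n2.live = 21  [(if C.hot then e₀.live else e₁.live) + 24]
8. n1.live = 16  [C₁.live - 5]
9. n6.sig = true  [terminal]
10. n0.pre = true  [C.live > 15]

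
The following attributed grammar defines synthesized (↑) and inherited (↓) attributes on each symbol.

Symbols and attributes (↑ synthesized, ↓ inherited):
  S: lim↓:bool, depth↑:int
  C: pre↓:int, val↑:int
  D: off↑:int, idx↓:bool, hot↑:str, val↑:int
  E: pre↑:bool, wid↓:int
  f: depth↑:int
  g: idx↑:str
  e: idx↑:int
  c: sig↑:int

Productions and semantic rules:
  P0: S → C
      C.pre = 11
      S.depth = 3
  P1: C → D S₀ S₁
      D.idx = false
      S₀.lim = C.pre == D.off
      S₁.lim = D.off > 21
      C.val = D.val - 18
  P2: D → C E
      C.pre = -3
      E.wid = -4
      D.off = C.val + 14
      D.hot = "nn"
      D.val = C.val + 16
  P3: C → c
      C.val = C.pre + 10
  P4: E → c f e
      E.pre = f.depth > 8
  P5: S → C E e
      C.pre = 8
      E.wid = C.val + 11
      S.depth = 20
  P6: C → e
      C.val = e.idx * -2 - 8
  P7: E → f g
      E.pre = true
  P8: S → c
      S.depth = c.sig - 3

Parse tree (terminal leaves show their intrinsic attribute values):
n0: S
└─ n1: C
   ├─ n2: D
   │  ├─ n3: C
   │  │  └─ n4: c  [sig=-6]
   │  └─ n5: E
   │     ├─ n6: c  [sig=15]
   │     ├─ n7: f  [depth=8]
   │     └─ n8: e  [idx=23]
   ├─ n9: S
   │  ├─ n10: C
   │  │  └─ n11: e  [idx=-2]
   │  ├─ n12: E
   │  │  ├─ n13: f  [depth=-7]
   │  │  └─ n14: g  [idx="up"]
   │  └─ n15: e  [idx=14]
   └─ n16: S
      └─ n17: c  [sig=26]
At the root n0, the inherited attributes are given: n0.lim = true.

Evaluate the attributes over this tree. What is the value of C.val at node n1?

5

1. n0.lim = true  [given at root]
2. n1.pre = 11  [11]
3. n2.idx = false  [false]
4. n3.pre = -3  [-3]
5. n4.sig = -6  [terminal]
6. n3.val = 7  [C.pre + 10]
7. n5.wid = -4  [-4]
8. n6.sig = 15  [terminal]
9. n7.depth = 8  [terminal]
10. n8.idx = 23  [terminal]
11. n5.pre = false  [f.depth > 8]
12. n2.off = 21  [C.val + 14]
13. n2.hot = "nn"  ["nn"]
14. n2.val = 23  [C.val + 16]
15. n9.lim = false  [C.pre == D.off]
16. n10.pre = 8  [8]
17. n11.idx = -2  [terminal]
18. n10.val = -4  [e.idx * -2 - 8]
19. n12.wid = 7  [C.val + 11]
20. n13.depth = -7  [terminal]
21. n14.idx = "up"  [terminal]
22. n12.pre = true  [true]
23. n15.idx = 14  [terminal]
24. n9.depth = 20  [20]
25. n16.lim = false  [D.off > 21]
26. n17.sig = 26  [terminal]
27. n16.depth = 23  [c.sig - 3]
28. n1.val = 5  [D.val - 18]
29. n0.depth = 3  [3]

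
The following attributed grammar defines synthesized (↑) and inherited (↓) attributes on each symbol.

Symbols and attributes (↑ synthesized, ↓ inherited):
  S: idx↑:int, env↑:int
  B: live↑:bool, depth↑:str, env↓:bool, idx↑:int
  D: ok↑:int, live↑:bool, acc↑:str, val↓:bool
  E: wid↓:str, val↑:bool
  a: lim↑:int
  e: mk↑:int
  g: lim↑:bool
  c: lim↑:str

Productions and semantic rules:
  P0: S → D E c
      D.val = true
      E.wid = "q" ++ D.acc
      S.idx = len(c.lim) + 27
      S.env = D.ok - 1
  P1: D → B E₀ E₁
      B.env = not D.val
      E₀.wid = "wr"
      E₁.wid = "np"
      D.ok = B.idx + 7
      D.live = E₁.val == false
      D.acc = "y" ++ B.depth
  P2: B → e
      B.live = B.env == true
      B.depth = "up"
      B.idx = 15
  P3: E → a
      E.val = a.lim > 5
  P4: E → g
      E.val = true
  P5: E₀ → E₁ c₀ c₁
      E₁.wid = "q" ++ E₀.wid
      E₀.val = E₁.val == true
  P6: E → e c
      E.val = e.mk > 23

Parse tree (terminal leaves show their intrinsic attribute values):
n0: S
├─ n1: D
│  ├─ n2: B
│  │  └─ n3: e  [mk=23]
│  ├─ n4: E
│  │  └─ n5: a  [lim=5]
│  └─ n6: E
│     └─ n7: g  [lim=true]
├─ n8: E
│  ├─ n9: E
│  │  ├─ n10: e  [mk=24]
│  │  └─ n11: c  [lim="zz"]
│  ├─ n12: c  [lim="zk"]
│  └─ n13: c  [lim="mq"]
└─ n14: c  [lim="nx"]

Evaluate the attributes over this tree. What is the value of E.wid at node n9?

1. n1.val = true  [true]
2. n2.env = false  [not D.val]
3. n3.mk = 23  [terminal]
4. n2.live = false  [B.env == true]
5. n2.depth = "up"  ["up"]
6. n2.idx = 15  [15]
7. n4.wid = "wr"  ["wr"]
8. n5.lim = 5  [terminal]
9. n4.val = false  [a.lim > 5]
10. n6.wid = "np"  ["np"]
11. n7.lim = true  [terminal]
12. n6.val = true  [true]
13. n1.ok = 22  [B.idx + 7]
14. n1.live = false  [E₁.val == false]
15. n1.acc = "yup"  ["y" ++ B.depth]
16. n8.wid = "qyup"  ["q" ++ D.acc]
17. n9.wid = "qqyup"  ["q" ++ E₀.wid]
18. n10.mk = 24  [terminal]
19. n11.lim = "zz"  [terminal]
20. n9.val = true  [e.mk > 23]
21. n12.lim = "zk"  [terminal]
22. n13.lim = "mq"  [terminal]
23. n8.val = true  [E₁.val == true]
24. n14.lim = "nx"  [terminal]
25. n0.idx = 29  [len(c.lim) + 27]
26. n0.env = 21  [D.ok - 1]

"qqyup"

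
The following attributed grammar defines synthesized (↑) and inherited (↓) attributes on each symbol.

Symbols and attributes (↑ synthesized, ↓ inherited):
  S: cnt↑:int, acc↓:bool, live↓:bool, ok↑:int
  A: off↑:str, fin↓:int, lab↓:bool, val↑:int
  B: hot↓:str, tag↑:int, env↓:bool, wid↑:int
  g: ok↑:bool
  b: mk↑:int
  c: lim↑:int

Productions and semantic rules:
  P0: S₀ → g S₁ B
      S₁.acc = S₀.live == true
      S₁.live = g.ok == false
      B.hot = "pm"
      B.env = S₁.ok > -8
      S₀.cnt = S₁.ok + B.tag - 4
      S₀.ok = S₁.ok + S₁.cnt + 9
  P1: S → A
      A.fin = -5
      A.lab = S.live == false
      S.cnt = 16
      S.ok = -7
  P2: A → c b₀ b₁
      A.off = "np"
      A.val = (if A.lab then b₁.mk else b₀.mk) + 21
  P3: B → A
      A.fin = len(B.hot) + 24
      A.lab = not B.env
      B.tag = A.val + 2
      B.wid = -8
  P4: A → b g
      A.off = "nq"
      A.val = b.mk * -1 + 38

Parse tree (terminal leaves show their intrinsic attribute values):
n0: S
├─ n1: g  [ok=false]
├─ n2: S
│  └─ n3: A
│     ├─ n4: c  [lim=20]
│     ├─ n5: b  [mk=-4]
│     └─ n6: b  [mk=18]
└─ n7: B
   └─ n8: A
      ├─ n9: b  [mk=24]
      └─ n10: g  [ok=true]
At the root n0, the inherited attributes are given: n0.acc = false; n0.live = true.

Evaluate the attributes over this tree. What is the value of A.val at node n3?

17

1. n0.acc = false  [given at root]
2. n0.live = true  [given at root]
3. n1.ok = false  [terminal]
4. n2.acc = true  [S₀.live == true]
5. n2.live = true  [g.ok == false]
6. n3.fin = -5  [-5]
7. n3.lab = false  [S.live == false]
8. n4.lim = 20  [terminal]
9. n5.mk = -4  [terminal]
10. n6.mk = 18  [terminal]
11. n3.off = "np"  ["np"]
12. n3.val = 17  [(if A.lab then b₁.mk else b₀.mk) + 21]
13. n2.cnt = 16  [16]
14. n2.ok = -7  [-7]
15. n7.hot = "pm"  ["pm"]
16. n7.env = true  [S₁.ok > -8]
17. n8.fin = 26  [len(B.hot) + 24]
18. n8.lab = false  [not B.env]
19. n9.mk = 24  [terminal]
20. n10.ok = true  [terminal]
21. n8.off = "nq"  ["nq"]
22. n8.val = 14  [b.mk * -1 + 38]
23. n7.tag = 16  [A.val + 2]
24. n7.wid = -8  [-8]
25. n0.cnt = 5  [S₁.ok + B.tag - 4]
26. n0.ok = 18  [S₁.ok + S₁.cnt + 9]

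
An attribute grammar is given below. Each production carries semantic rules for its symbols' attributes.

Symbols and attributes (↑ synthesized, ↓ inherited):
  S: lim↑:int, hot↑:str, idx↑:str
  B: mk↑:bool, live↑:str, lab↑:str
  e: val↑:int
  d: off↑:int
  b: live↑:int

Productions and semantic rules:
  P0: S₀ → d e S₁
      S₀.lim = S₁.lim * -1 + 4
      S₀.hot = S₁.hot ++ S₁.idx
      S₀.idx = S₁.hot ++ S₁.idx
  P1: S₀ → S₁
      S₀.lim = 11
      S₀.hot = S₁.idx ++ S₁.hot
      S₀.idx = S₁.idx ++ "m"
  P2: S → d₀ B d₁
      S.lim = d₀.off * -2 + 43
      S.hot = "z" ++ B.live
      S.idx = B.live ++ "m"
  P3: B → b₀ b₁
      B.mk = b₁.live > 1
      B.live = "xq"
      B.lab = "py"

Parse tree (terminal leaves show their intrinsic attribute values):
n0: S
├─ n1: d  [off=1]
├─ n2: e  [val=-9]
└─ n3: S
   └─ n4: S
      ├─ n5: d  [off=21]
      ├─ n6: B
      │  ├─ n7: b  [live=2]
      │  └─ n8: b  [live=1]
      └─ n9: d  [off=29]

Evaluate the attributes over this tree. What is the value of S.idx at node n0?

"xqmzxqxqmm"

1. n1.off = 1  [terminal]
2. n2.val = -9  [terminal]
3. n5.off = 21  [terminal]
4. n7.live = 2  [terminal]
5. n8.live = 1  [terminal]
6. n6.mk = false  [b₁.live > 1]
7. n6.live = "xq"  ["xq"]
8. n6.lab = "py"  ["py"]
9. n9.off = 29  [terminal]
10. n4.lim = 1  [d₀.off * -2 + 43]
11. n4.hot = "zxq"  ["z" ++ B.live]
12. n4.idx = "xqm"  [B.live ++ "m"]
13. n3.lim = 11  [11]
14. n3.hot = "xqmzxq"  [S₁.idx ++ S₁.hot]
15. n3.idx = "xqmm"  [S₁.idx ++ "m"]
16. n0.lim = -7  [S₁.lim * -1 + 4]
17. n0.hot = "xqmzxqxqmm"  [S₁.hot ++ S₁.idx]
18. n0.idx = "xqmzxqxqmm"  [S₁.hot ++ S₁.idx]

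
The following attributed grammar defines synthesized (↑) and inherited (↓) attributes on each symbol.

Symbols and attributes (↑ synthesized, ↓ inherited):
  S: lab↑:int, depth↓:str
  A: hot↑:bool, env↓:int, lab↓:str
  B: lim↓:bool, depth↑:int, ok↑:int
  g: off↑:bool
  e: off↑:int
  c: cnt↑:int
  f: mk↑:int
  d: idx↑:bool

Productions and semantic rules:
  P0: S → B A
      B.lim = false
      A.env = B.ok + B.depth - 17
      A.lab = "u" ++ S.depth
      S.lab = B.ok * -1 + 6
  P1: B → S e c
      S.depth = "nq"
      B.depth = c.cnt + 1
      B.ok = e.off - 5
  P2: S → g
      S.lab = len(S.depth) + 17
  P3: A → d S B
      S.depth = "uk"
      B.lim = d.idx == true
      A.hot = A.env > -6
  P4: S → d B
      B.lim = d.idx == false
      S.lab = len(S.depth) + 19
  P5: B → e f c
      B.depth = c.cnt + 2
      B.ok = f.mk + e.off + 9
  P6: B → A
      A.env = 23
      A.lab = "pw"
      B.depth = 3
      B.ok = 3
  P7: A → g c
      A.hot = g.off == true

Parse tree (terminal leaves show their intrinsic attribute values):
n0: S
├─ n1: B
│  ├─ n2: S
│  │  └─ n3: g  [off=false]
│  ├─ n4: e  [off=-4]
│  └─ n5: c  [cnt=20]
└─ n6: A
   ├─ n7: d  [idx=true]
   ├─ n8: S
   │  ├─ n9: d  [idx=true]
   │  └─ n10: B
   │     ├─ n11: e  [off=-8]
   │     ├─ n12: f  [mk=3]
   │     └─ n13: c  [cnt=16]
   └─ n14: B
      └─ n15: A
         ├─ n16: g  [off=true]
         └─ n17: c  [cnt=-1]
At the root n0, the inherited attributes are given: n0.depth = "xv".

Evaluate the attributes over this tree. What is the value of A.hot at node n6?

1. n0.depth = "xv"  [given at root]
2. n1.lim = false  [false]
3. n2.depth = "nq"  ["nq"]
4. n3.off = false  [terminal]
5. n2.lab = 19  [len(S.depth) + 17]
6. n4.off = -4  [terminal]
7. n5.cnt = 20  [terminal]
8. n1.depth = 21  [c.cnt + 1]
9. n1.ok = -9  [e.off - 5]
10. n6.env = -5  [B.ok + B.depth - 17]
11. n6.lab = "uxv"  ["u" ++ S.depth]
12. n7.idx = true  [terminal]
13. n8.depth = "uk"  ["uk"]
14. n9.idx = true  [terminal]
15. n10.lim = false  [d.idx == false]
16. n11.off = -8  [terminal]
17. n12.mk = 3  [terminal]
18. n13.cnt = 16  [terminal]
19. n10.depth = 18  [c.cnt + 2]
20. n10.ok = 4  [f.mk + e.off + 9]
21. n8.lab = 21  [len(S.depth) + 19]
22. n14.lim = true  [d.idx == true]
23. n15.env = 23  [23]
24. n15.lab = "pw"  ["pw"]
25. n16.off = true  [terminal]
26. n17.cnt = -1  [terminal]
27. n15.hot = true  [g.off == true]
28. n14.depth = 3  [3]
29. n14.ok = 3  [3]
30. n6.hot = true  [A.env > -6]
31. n0.lab = 15  [B.ok * -1 + 6]

true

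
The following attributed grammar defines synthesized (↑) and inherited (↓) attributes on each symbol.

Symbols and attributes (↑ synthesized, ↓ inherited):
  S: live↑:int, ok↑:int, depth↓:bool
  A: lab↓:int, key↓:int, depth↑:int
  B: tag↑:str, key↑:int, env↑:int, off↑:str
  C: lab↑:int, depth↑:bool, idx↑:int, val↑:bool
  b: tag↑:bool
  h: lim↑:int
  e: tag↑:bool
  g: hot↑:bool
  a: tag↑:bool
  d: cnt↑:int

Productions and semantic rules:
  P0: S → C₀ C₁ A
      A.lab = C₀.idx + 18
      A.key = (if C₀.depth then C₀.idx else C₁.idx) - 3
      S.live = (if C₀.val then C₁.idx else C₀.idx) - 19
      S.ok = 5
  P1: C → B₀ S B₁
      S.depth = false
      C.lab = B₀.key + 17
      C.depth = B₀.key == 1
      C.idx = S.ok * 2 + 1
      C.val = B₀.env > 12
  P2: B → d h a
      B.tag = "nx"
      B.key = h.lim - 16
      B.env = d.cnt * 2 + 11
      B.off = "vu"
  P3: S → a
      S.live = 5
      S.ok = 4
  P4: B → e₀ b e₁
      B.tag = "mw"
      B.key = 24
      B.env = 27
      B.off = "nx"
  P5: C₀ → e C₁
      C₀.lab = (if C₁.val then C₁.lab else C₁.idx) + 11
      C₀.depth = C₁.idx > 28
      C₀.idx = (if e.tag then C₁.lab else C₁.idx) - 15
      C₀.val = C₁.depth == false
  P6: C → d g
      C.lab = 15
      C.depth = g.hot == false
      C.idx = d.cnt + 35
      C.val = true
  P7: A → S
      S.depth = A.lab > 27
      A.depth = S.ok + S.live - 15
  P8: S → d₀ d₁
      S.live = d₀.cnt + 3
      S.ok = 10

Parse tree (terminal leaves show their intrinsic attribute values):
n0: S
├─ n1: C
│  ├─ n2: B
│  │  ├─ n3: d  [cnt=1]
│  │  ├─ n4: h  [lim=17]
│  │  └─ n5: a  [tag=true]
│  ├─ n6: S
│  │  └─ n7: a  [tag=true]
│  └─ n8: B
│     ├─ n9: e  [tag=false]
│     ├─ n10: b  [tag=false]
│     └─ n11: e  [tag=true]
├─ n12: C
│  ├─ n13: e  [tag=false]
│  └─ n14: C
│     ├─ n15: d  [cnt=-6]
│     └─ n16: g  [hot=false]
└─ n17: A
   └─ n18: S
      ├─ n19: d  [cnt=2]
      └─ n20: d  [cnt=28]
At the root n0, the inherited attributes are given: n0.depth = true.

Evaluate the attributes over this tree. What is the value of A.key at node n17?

6

1. n0.depth = true  [given at root]
2. n3.cnt = 1  [terminal]
3. n4.lim = 17  [terminal]
4. n5.tag = true  [terminal]
5. n2.tag = "nx"  ["nx"]
6. n2.key = 1  [h.lim - 16]
7. n2.env = 13  [d.cnt * 2 + 11]
8. n2.off = "vu"  ["vu"]
9. n6.depth = false  [false]
10. n7.tag = true  [terminal]
11. n6.live = 5  [5]
12. n6.ok = 4  [4]
13. n9.tag = false  [terminal]
14. n10.tag = false  [terminal]
15. n11.tag = true  [terminal]
16. n8.tag = "mw"  ["mw"]
17. n8.key = 24  [24]
18. n8.env = 27  [27]
19. n8.off = "nx"  ["nx"]
20. n1.lab = 18  [B₀.key + 17]
21. n1.depth = true  [B₀.key == 1]
22. n1.idx = 9  [S.ok * 2 + 1]
23. n1.val = true  [B₀.env > 12]
24. n13.tag = false  [terminal]
25. n15.cnt = -6  [terminal]
26. n16.hot = false  [terminal]
27. n14.lab = 15  [15]
28. n14.depth = true  [g.hot == false]
29. n14.idx = 29  [d.cnt + 35]
30. n14.val = true  [true]
31. n12.lab = 26  [(if C₁.val then C₁.lab else C₁.idx) + 11]
32. n12.depth = true  [C₁.idx > 28]
33. n12.idx = 14  [(if e.tag then C₁.lab else C₁.idx) - 15]
34. n12.val = false  [C₁.depth == false]
35. n17.lab = 27  [C₀.idx + 18]
36. n17.key = 6  [(if C₀.depth then C₀.idx else C₁.idx) - 3]
37. n18.depth = false  [A.lab > 27]
38. n19.cnt = 2  [terminal]
39. n20.cnt = 28  [terminal]
40. n18.live = 5  [d₀.cnt + 3]
41. n18.ok = 10  [10]
42. n17.depth = 0  [S.ok + S.live - 15]
43. n0.live = -5  [(if C₀.val then C₁.idx else C₀.idx) - 19]
44. n0.ok = 5  [5]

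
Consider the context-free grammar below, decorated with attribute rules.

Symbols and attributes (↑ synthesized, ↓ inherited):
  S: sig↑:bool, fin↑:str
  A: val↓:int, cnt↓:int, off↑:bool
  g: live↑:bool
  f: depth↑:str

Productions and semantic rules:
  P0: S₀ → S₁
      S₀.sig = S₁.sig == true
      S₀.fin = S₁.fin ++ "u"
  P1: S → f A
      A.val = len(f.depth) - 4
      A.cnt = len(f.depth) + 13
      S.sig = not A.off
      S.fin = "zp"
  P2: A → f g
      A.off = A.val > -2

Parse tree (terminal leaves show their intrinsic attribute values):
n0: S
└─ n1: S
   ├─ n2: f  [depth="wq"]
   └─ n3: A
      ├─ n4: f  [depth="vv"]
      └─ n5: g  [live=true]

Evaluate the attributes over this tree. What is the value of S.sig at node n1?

true

1. n2.depth = "wq"  [terminal]
2. n3.val = -2  [len(f.depth) - 4]
3. n3.cnt = 15  [len(f.depth) + 13]
4. n4.depth = "vv"  [terminal]
5. n5.live = true  [terminal]
6. n3.off = false  [A.val > -2]
7. n1.sig = true  [not A.off]
8. n1.fin = "zp"  ["zp"]
9. n0.sig = true  [S₁.sig == true]
10. n0.fin = "zpu"  [S₁.fin ++ "u"]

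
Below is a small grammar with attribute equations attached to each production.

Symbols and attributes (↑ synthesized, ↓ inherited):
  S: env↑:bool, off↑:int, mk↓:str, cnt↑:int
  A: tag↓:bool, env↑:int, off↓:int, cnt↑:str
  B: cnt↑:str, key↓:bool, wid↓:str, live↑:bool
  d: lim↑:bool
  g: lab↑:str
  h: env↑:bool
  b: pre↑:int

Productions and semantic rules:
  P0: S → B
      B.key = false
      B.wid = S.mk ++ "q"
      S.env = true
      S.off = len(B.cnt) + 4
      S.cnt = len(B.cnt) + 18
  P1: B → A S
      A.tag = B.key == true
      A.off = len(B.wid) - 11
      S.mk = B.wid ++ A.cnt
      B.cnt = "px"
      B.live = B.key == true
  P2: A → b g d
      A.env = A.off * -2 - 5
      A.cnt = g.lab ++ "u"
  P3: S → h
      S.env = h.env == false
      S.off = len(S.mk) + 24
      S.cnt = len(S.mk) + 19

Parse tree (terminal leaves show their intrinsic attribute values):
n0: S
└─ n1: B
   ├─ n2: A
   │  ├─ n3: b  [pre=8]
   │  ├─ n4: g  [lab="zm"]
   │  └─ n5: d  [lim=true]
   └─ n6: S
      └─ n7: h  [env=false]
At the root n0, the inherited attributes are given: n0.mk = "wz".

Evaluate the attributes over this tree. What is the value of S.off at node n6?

30

1. n0.mk = "wz"  [given at root]
2. n1.key = false  [false]
3. n1.wid = "wzq"  [S.mk ++ "q"]
4. n2.tag = false  [B.key == true]
5. n2.off = -8  [len(B.wid) - 11]
6. n3.pre = 8  [terminal]
7. n4.lab = "zm"  [terminal]
8. n5.lim = true  [terminal]
9. n2.env = 11  [A.off * -2 - 5]
10. n2.cnt = "zmu"  [g.lab ++ "u"]
11. n6.mk = "wzqzmu"  [B.wid ++ A.cnt]
12. n7.env = false  [terminal]
13. n6.env = true  [h.env == false]
14. n6.off = 30  [len(S.mk) + 24]
15. n6.cnt = 25  [len(S.mk) + 19]
16. n1.cnt = "px"  ["px"]
17. n1.live = false  [B.key == true]
18. n0.env = true  [true]
19. n0.off = 6  [len(B.cnt) + 4]
20. n0.cnt = 20  [len(B.cnt) + 18]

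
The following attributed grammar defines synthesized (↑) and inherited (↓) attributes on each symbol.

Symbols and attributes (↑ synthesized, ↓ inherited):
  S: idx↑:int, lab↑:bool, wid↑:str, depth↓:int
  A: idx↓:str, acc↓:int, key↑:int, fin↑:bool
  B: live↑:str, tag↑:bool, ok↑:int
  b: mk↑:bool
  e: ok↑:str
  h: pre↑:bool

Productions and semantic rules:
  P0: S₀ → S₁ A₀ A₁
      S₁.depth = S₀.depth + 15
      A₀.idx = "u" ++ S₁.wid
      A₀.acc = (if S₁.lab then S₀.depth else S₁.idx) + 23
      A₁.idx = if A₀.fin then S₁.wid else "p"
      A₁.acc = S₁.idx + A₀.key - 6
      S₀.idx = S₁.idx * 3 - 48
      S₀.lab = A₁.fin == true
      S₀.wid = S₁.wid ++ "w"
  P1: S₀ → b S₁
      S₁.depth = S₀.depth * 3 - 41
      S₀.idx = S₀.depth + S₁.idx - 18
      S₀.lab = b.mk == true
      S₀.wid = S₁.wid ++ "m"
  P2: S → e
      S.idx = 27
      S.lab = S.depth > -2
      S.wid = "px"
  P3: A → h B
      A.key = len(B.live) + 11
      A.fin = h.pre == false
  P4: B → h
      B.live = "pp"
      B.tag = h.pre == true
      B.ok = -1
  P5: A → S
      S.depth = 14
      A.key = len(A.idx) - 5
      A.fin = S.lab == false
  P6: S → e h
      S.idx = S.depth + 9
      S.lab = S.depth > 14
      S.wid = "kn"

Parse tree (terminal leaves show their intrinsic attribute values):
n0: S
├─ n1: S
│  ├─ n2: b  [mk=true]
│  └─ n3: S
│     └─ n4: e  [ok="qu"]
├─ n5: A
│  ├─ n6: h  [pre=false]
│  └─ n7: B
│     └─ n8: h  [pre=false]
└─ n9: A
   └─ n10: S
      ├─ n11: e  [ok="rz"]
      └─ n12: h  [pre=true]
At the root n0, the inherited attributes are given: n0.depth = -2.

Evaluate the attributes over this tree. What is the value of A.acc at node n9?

1. n0.depth = -2  [given at root]
2. n1.depth = 13  [S₀.depth + 15]
3. n2.mk = true  [terminal]
4. n3.depth = -2  [S₀.depth * 3 - 41]
5. n4.ok = "qu"  [terminal]
6. n3.idx = 27  [27]
7. n3.lab = false  [S.depth > -2]
8. n3.wid = "px"  ["px"]
9. n1.idx = 22  [S₀.depth + S₁.idx - 18]
10. n1.lab = true  [b.mk == true]
11. n1.wid = "pxm"  [S₁.wid ++ "m"]
12. n5.idx = "upxm"  ["u" ++ S₁.wid]
13. n5.acc = 21  [(if S₁.lab then S₀.depth else S₁.idx) + 23]
14. n6.pre = false  [terminal]
15. n8.pre = false  [terminal]
16. n7.live = "pp"  ["pp"]
17. n7.tag = false  [h.pre == true]
18. n7.ok = -1  [-1]
19. n5.key = 13  [len(B.live) + 11]
20. n5.fin = true  [h.pre == false]
21. n9.idx = "pxm"  [if A₀.fin then S₁.wid else "p"]
22. n9.acc = 29  [S₁.idx + A₀.key - 6]
23. n10.depth = 14  [14]
24. n11.ok = "rz"  [terminal]
25. n12.pre = true  [terminal]
26. n10.idx = 23  [S.depth + 9]
27. n10.lab = false  [S.depth > 14]
28. n10.wid = "kn"  ["kn"]
29. n9.key = -2  [len(A.idx) - 5]
30. n9.fin = true  [S.lab == false]
31. n0.idx = 18  [S₁.idx * 3 - 48]
32. n0.lab = true  [A₁.fin == true]
33. n0.wid = "pxmw"  [S₁.wid ++ "w"]

29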